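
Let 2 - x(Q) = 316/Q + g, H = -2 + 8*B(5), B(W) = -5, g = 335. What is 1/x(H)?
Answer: -21/6835 ≈ -0.0030724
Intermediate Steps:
H = -42 (H = -2 + 8*(-5) = -2 - 40 = -42)
x(Q) = -333 - 316/Q (x(Q) = 2 - (316/Q + 335) = 2 - (335 + 316/Q) = 2 + (-335 - 316/Q) = -333 - 316/Q)
1/x(H) = 1/(-333 - 316/(-42)) = 1/(-333 - 316*(-1/42)) = 1/(-333 + 158/21) = 1/(-6835/21) = -21/6835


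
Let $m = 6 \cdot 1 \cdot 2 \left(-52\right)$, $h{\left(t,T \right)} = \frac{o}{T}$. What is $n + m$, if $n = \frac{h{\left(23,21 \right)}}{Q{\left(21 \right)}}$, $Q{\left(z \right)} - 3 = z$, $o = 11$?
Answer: $- \frac{314485}{504} \approx -623.98$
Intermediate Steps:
$h{\left(t,T \right)} = \frac{11}{T}$
$Q{\left(z \right)} = 3 + z$
$n = \frac{11}{504}$ ($n = \frac{11 \cdot \frac{1}{21}}{3 + 21} = \frac{11 \cdot \frac{1}{21}}{24} = \frac{11}{21} \cdot \frac{1}{24} = \frac{11}{504} \approx 0.021825$)
$m = -624$ ($m = 6 \cdot 2 \left(-52\right) = 12 \left(-52\right) = -624$)
$n + m = \frac{11}{504} - 624 = - \frac{314485}{504}$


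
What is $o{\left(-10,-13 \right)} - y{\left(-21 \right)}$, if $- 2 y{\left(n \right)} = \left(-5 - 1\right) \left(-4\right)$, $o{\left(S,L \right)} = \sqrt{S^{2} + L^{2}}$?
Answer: $12 + \sqrt{269} \approx 28.401$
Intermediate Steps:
$o{\left(S,L \right)} = \sqrt{L^{2} + S^{2}}$
$y{\left(n \right)} = -12$ ($y{\left(n \right)} = - \frac{\left(-5 - 1\right) \left(-4\right)}{2} = - \frac{\left(-6\right) \left(-4\right)}{2} = \left(- \frac{1}{2}\right) 24 = -12$)
$o{\left(-10,-13 \right)} - y{\left(-21 \right)} = \sqrt{\left(-13\right)^{2} + \left(-10\right)^{2}} - -12 = \sqrt{169 + 100} + 12 = \sqrt{269} + 12 = 12 + \sqrt{269}$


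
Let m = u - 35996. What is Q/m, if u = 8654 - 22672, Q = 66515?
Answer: -66515/50014 ≈ -1.3299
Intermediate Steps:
u = -14018
m = -50014 (m = -14018 - 35996 = -50014)
Q/m = 66515/(-50014) = 66515*(-1/50014) = -66515/50014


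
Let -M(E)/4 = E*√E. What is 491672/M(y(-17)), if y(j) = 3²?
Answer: -122918/27 ≈ -4552.5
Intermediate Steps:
y(j) = 9
M(E) = -4*E^(3/2) (M(E) = -4*E*√E = -4*E^(3/2))
491672/M(y(-17)) = 491672/((-4*9^(3/2))) = 491672/((-4*27)) = 491672/(-108) = 491672*(-1/108) = -122918/27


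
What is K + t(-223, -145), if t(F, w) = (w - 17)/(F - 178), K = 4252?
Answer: 1705214/401 ≈ 4252.4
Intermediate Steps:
t(F, w) = (-17 + w)/(-178 + F)
K + t(-223, -145) = 4252 + (-17 - 145)/(-178 - 223) = 4252 - 162/(-401) = 4252 - 1/401*(-162) = 4252 + 162/401 = 1705214/401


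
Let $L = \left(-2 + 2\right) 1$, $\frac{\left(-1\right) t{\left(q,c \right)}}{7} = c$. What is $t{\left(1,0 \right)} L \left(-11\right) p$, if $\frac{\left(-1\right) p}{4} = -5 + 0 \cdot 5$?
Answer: $0$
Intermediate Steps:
$t{\left(q,c \right)} = - 7 c$
$L = 0$ ($L = 0 \cdot 1 = 0$)
$p = 20$ ($p = - 4 \left(-5 + 0 \cdot 5\right) = - 4 \left(-5 + 0\right) = \left(-4\right) \left(-5\right) = 20$)
$t{\left(1,0 \right)} L \left(-11\right) p = \left(-7\right) 0 \cdot 0 \left(-11\right) 20 = 0 \cdot 0 \cdot 20 = 0 \cdot 0 = 0$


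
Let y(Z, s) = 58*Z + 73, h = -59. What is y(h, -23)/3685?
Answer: -3349/3685 ≈ -0.90882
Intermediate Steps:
y(Z, s) = 73 + 58*Z
y(h, -23)/3685 = (73 + 58*(-59))/3685 = (73 - 3422)*(1/3685) = -3349*1/3685 = -3349/3685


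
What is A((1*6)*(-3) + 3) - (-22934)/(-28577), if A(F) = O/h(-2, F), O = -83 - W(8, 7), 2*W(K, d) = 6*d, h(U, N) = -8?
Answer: 348567/28577 ≈ 12.197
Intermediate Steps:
W(K, d) = 3*d (W(K, d) = (6*d)/2 = 3*d)
O = -104 (O = -83 - 3*7 = -83 - 1*21 = -83 - 21 = -104)
A(F) = 13 (A(F) = -104/(-8) = -104*(-⅛) = 13)
A((1*6)*(-3) + 3) - (-22934)/(-28577) = 13 - (-22934)/(-28577) = 13 - (-22934)*(-1)/28577 = 13 - 1*22934/28577 = 13 - 22934/28577 = 348567/28577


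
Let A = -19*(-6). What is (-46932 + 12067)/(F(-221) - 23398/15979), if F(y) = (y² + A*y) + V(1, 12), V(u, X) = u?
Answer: -557107835/377847994 ≈ -1.4744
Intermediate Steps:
A = 114
F(y) = 1 + y² + 114*y (F(y) = (y² + 114*y) + 1 = 1 + y² + 114*y)
(-46932 + 12067)/(F(-221) - 23398/15979) = (-46932 + 12067)/((1 + (-221)² + 114*(-221)) - 23398/15979) = -34865/((1 + 48841 - 25194) - 23398*1/15979) = -34865/(23648 - 23398/15979) = -34865/377847994/15979 = -34865*15979/377847994 = -557107835/377847994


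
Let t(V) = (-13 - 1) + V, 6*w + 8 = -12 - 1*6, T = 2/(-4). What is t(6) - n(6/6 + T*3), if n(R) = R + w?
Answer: -19/6 ≈ -3.1667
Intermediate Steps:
T = -1/2 (T = 2*(-1/4) = -1/2 ≈ -0.50000)
w = -13/3 (w = -4/3 + (-12 - 1*6)/6 = -4/3 + (-12 - 6)/6 = -4/3 + (1/6)*(-18) = -4/3 - 3 = -13/3 ≈ -4.3333)
t(V) = -14 + V
n(R) = -13/3 + R (n(R) = R - 13/3 = -13/3 + R)
t(6) - n(6/6 + T*3) = (-14 + 6) - (-13/3 + (6/6 - 1/2*3)) = -8 - (-13/3 + (6*(1/6) - 3/2)) = -8 - (-13/3 + (1 - 3/2)) = -8 - (-13/3 - 1/2) = -8 - 1*(-29/6) = -8 + 29/6 = -19/6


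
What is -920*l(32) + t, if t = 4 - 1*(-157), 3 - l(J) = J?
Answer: 26841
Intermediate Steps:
l(J) = 3 - J
t = 161 (t = 4 + 157 = 161)
-920*l(32) + t = -920*(3 - 1*32) + 161 = -920*(3 - 32) + 161 = -920*(-29) + 161 = 26680 + 161 = 26841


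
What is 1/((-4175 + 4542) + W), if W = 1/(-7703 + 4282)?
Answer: 3421/1255506 ≈ 0.0027248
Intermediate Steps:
W = -1/3421 (W = 1/(-3421) = -1/3421 ≈ -0.00029231)
1/((-4175 + 4542) + W) = 1/((-4175 + 4542) - 1/3421) = 1/(367 - 1/3421) = 1/(1255506/3421) = 3421/1255506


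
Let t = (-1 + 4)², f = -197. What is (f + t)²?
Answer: 35344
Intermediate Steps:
t = 9 (t = 3² = 9)
(f + t)² = (-197 + 9)² = (-188)² = 35344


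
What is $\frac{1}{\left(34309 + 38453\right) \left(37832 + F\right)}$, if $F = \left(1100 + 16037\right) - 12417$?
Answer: $\frac{1}{3096168624} \approx 3.2298 \cdot 10^{-10}$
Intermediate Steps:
$F = 4720$ ($F = 17137 - 12417 = 4720$)
$\frac{1}{\left(34309 + 38453\right) \left(37832 + F\right)} = \frac{1}{\left(34309 + 38453\right) \left(37832 + 4720\right)} = \frac{1}{72762 \cdot 42552} = \frac{1}{3096168624}$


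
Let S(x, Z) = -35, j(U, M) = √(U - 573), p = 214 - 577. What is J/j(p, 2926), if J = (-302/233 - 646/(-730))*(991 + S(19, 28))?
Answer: 2786023*I*√26/1105585 ≈ 12.849*I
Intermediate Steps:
p = -363
j(U, M) = √(-573 + U)
J = -33432276/85045 (J = (-302/233 - 646/(-730))*(991 - 35) = (-302*1/233 - 646*(-1/730))*956 = (-302/233 + 323/365)*956 = -34971/85045*956 = -33432276/85045 ≈ -393.11)
J/j(p, 2926) = -33432276/(85045*√(-573 - 363)) = -33432276*(-I*√26/156)/85045 = -(-2786023)*I*√26/1105585 = 2786023*I*√26/1105585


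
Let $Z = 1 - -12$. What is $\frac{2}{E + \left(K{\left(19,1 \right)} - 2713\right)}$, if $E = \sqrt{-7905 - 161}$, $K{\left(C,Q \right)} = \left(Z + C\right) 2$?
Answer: $- \frac{5298}{7025267} - \frac{2 i \sqrt{8066}}{7025267} \approx -0.00075413 - 2.5568 \cdot 10^{-5} i$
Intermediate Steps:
$Z = 13$ ($Z = 1 + 12 = 13$)
$K{\left(C,Q \right)} = 26 + 2 C$ ($K{\left(C,Q \right)} = \left(13 + C\right) 2 = 26 + 2 C$)
$E = i \sqrt{8066}$ ($E = \sqrt{-8066} = i \sqrt{8066} \approx 89.811 i$)
$\frac{2}{E + \left(K{\left(19,1 \right)} - 2713\right)} = \frac{2}{i \sqrt{8066} + \left(\left(26 + 2 \cdot 19\right) - 2713\right)} = \frac{2}{i \sqrt{8066} + \left(\left(26 + 38\right) - 2713\right)} = \frac{2}{i \sqrt{8066} + \left(64 - 2713\right)} = \frac{2}{i \sqrt{8066} - 2649} = \frac{2}{-2649 + i \sqrt{8066}}$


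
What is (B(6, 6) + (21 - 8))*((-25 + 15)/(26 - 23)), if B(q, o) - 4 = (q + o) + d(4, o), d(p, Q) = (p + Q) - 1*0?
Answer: -130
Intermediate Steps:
d(p, Q) = Q + p (d(p, Q) = (Q + p) + 0 = Q + p)
B(q, o) = 8 + q + 2*o (B(q, o) = 4 + ((q + o) + (o + 4)) = 4 + ((o + q) + (4 + o)) = 4 + (4 + q + 2*o) = 8 + q + 2*o)
(B(6, 6) + (21 - 8))*((-25 + 15)/(26 - 23)) = ((8 + 6 + 2*6) + (21 - 8))*((-25 + 15)/(26 - 23)) = ((8 + 6 + 12) + 13)*(-10/3) = (26 + 13)*(-10*⅓) = 39*(-10/3) = -130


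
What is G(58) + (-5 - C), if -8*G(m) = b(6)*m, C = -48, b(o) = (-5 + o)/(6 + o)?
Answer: 2035/48 ≈ 42.396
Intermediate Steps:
b(o) = (-5 + o)/(6 + o)
G(m) = -m/96 (G(m) = -(-5 + 6)/(6 + 6)*m/8 = -1/12*m/8 = -(1/12)*1*m/8 = -m/96)
G(58) + (-5 - C) = -1/96*58 + (-5 - 1*(-48)) = -29/48 + (-5 + 48) = -29/48 + 43 = 2035/48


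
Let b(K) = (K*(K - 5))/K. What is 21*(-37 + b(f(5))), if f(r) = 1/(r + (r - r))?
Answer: -4389/5 ≈ -877.80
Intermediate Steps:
f(r) = 1/r (f(r) = 1/(r + 0) = 1/r)
b(K) = -5 + K (b(K) = (K*(-5 + K))/K = -5 + K)
21*(-37 + b(f(5))) = 21*(-37 + (-5 + 1/5)) = 21*(-37 - 24/5) = 21*(-209/5) = -4389/5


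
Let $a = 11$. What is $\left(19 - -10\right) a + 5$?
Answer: $324$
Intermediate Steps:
$\left(19 - -10\right) a + 5 = \left(19 - -10\right) 11 + 5 = \left(19 + 10\right) 11 + 5 = 29 \cdot 11 + 5 = 319 + 5 = 324$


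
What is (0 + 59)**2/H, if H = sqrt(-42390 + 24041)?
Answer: -59*I*sqrt(18349)/311 ≈ -25.698*I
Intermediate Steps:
H = I*sqrt(18349) (H = sqrt(-18349) = I*sqrt(18349) ≈ 135.46*I)
(0 + 59)**2/H = (0 + 59)**2/((I*sqrt(18349))) = 59**2*(-I*sqrt(18349)/18349) = 3481*(-I*sqrt(18349)/18349) = -59*I*sqrt(18349)/311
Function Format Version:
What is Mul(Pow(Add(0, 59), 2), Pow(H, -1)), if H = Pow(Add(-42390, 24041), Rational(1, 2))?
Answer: Mul(Rational(-59, 311), I, Pow(18349, Rational(1, 2))) ≈ Mul(-25.698, I)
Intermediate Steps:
H = Mul(I, Pow(18349, Rational(1, 2))) (H = Pow(-18349, Rational(1, 2)) = Mul(I, Pow(18349, Rational(1, 2))) ≈ Mul(135.46, I))
Mul(Pow(Add(0, 59), 2), Pow(H, -1)) = Mul(Pow(Add(0, 59), 2), Pow(Mul(I, Pow(18349, Rational(1, 2))), -1)) = Mul(Pow(59, 2), Mul(Rational(-1, 18349), I, Pow(18349, Rational(1, 2)))) = Mul(3481, Mul(Rational(-1, 18349), I, Pow(18349, Rational(1, 2)))) = Mul(Rational(-59, 311), I, Pow(18349, Rational(1, 2)))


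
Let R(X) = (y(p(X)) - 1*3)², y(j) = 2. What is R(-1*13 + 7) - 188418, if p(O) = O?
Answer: -188417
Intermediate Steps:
R(X) = 1 (R(X) = (2 - 1*3)² = (2 - 3)² = (-1)² = 1)
R(-1*13 + 7) - 188418 = 1 - 188418 = -188417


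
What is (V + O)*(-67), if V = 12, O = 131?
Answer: -9581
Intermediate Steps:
(V + O)*(-67) = (12 + 131)*(-67) = 143*(-67) = -9581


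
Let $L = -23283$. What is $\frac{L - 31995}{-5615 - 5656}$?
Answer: $\frac{18426}{3757} \approx 4.9044$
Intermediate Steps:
$\frac{L - 31995}{-5615 - 5656} = \frac{-23283 - 31995}{-5615 - 5656} = - \frac{55278}{-11271} = \left(-55278\right) \left(- \frac{1}{11271}\right) = \frac{18426}{3757}$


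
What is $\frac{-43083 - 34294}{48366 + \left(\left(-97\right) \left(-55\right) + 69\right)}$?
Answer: $- \frac{77377}{53770} \approx -1.439$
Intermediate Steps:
$\frac{-43083 - 34294}{48366 + \left(\left(-97\right) \left(-55\right) + 69\right)} = - \frac{77377}{48366 + \left(5335 + 69\right)} = - \frac{77377}{48366 + 5404} = - \frac{77377}{53770}$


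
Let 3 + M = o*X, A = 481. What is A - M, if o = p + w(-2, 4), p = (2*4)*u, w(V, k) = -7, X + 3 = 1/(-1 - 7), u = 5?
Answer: 4697/8 ≈ 587.13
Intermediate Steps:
X = -25/8 (X = -3 + 1/(-1 - 7) = -3 + 1/(-8) = -3 - ⅛ = -25/8 ≈ -3.1250)
p = 40 (p = (2*4)*5 = 8*5 = 40)
o = 33 (o = 40 - 7 = 33)
M = -849/8 (M = -3 + 33*(-25/8) = -3 - 825/8 = -849/8 ≈ -106.13)
A - M = 481 - 1*(-849/8) = 481 + 849/8 = 4697/8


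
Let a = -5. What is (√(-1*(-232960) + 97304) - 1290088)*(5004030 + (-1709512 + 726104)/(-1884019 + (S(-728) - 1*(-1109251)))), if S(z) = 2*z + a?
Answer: -5011055516427012464/776229 + 7768548372556*√9174/258743 ≈ -6.4528e+12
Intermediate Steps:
S(z) = -5 + 2*z (S(z) = 2*z - 5 = -5 + 2*z)
(√(-1*(-232960) + 97304) - 1290088)*(5004030 + (-1709512 + 726104)/(-1884019 + (S(-728) - 1*(-1109251)))) = (√(-1*(-232960) + 97304) - 1290088)*(5004030 + (-1709512 + 726104)/(-1884019 + ((-5 + 2*(-728)) - 1*(-1109251)))) = (√(232960 + 97304) - 1290088)*(5004030 - 983408/(-1884019 + ((-5 - 1456) + 1109251))) = (√330264 - 1290088)*(5004030 - 983408/(-1884019 + (-1461 + 1109251))) = (6*√9174 - 1290088)*(5004030 - 983408/(-1884019 + 1107790)) = (-1290088 + 6*√9174)*(5004030 - 983408/(-776229)) = (-1290088 + 6*√9174)*(5004030 - 983408*(-1/776229)) = (-1290088 + 6*√9174)*(5004030 + 983408/776229) = (-1290088 + 6*√9174)*(3884274186278/776229) = -5011055516427012464/776229 + 7768548372556*√9174/258743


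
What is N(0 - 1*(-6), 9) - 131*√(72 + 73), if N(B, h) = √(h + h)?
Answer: -131*√145 + 3*√2 ≈ -1573.2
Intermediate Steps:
N(B, h) = √2*√h (N(B, h) = √(2*h) = √2*√h)
N(0 - 1*(-6), 9) - 131*√(72 + 73) = √2*√9 - 131*√(72 + 73) = √2*3 - 131*√145 = 3*√2 - 131*√145 = -131*√145 + 3*√2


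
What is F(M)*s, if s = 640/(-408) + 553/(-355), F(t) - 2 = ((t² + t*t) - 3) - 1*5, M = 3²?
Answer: -2943356/6035 ≈ -487.71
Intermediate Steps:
M = 9
F(t) = -6 + 2*t² (F(t) = 2 + (((t² + t*t) - 3) - 1*5) = 2 + (((t² + t²) - 3) - 5) = 2 + ((2*t² - 3) - 5) = 2 + ((-3 + 2*t²) - 5) = 2 + (-8 + 2*t²) = -6 + 2*t²)
s = -56603/18105 (s = 640*(-1/408) + 553*(-1/355) = -80/51 - 553/355 = -56603/18105 ≈ -3.1264)
F(M)*s = (-6 + 2*9²)*(-56603/18105) = (-6 + 2*81)*(-56603/18105) = (-6 + 162)*(-56603/18105) = 156*(-56603/18105) = -2943356/6035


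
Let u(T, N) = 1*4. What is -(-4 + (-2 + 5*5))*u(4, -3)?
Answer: -76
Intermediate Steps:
u(T, N) = 4
-(-4 + (-2 + 5*5))*u(4, -3) = -(-4 + (-2 + 5*5))*4 = -(-4 + (-2 + 25))*4 = -(-4 + 23)*4 = -19*4 = -1*76 = -76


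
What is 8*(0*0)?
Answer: 0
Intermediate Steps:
8*(0*0) = 8*0 = 0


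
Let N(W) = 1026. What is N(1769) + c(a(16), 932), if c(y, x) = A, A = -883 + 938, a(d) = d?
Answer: 1081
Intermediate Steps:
A = 55
c(y, x) = 55
N(1769) + c(a(16), 932) = 1026 + 55 = 1081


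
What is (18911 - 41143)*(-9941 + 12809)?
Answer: -63761376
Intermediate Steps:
(18911 - 41143)*(-9941 + 12809) = -22232*2868 = -63761376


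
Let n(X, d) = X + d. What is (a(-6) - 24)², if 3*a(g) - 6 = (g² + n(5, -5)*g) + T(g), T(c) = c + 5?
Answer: 961/9 ≈ 106.78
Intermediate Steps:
T(c) = 5 + c
a(g) = 11/3 + g/3 + g²/3 (a(g) = 2 + ((g² + (5 - 5)*g) + (5 + g))/3 = 2 + ((g² + 0*g) + (5 + g))/3 = 2 + ((g² + 0) + (5 + g))/3 = 2 + (g² + (5 + g))/3 = 2 + (5 + g + g²)/3 = 2 + (5/3 + g/3 + g²/3) = 11/3 + g/3 + g²/3)
(a(-6) - 24)² = ((11/3 + (⅓)*(-6) + (⅓)*(-6)²) - 24)² = ((11/3 - 2 + (⅓)*36) - 24)² = ((11/3 - 2 + 12) - 24)² = (41/3 - 24)² = (-31/3)² = 961/9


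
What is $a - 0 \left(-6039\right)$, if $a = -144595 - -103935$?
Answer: $-40660$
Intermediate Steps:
$a = -40660$ ($a = -144595 + 103935 = -40660$)
$a - 0 \left(-6039\right) = -40660 - 0 \left(-6039\right) = -40660 - 0 = -40660 + 0 = -40660$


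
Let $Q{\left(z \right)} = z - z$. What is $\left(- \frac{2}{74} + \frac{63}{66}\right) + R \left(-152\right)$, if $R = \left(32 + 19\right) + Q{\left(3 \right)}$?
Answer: $- \frac{6309373}{814} \approx -7751.1$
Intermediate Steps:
$Q{\left(z \right)} = 0$
$R = 51$ ($R = \left(32 + 19\right) + 0 = 51 + 0 = 51$)
$\left(- \frac{2}{74} + \frac{63}{66}\right) + R \left(-152\right) = \left(- \frac{2}{74} + \frac{63}{66}\right) + 51 \left(-152\right) = \left(\left(-2\right) \frac{1}{74} + 63 \cdot \frac{1}{66}\right) - 7752 = \left(- \frac{1}{37} + \frac{21}{22}\right) - 7752 = \frac{755}{814} - 7752 = - \frac{6309373}{814}$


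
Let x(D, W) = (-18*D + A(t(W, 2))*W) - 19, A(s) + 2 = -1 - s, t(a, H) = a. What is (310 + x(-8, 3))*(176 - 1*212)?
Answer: -15012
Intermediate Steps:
A(s) = -3 - s (A(s) = -2 + (-1 - s) = -3 - s)
x(D, W) = -19 - 18*D + W*(-3 - W) (x(D, W) = (-18*D + (-3 - W)*W) - 19 = (-18*D + W*(-3 - W)) - 19 = -19 - 18*D + W*(-3 - W))
(310 + x(-8, 3))*(176 - 1*212) = (310 + (-19 - 18*(-8) - 1*3*(3 + 3)))*(176 - 1*212) = (310 + (-19 + 144 - 1*3*6))*(176 - 212) = (310 + (-19 + 144 - 18))*(-36) = (310 + 107)*(-36) = 417*(-36) = -15012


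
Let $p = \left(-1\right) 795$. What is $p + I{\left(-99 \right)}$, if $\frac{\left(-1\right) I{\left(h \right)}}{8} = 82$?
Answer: $-1451$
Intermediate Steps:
$p = -795$
$I{\left(h \right)} = -656$ ($I{\left(h \right)} = \left(-8\right) 82 = -656$)
$p + I{\left(-99 \right)} = -795 - 656 = -1451$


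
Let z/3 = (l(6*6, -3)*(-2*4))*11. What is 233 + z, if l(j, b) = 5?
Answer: -1087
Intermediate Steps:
z = -1320 (z = 3*((5*(-2*4))*11) = 3*((5*(-8))*11) = 3*(-40*11) = 3*(-440) = -1320)
233 + z = 233 - 1320 = -1087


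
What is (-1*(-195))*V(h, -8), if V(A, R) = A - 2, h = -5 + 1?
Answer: -1170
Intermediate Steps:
h = -4
V(A, R) = -2 + A
(-1*(-195))*V(h, -8) = (-1*(-195))*(-2 - 4) = 195*(-6) = -1170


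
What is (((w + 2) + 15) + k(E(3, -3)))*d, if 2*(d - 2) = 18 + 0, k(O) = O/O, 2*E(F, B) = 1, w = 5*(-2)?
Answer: 88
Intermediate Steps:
w = -10
E(F, B) = ½ (E(F, B) = (½)*1 = ½)
k(O) = 1
d = 11 (d = 2 + (18 + 0)/2 = 2 + (½)*18 = 2 + 9 = 11)
(((w + 2) + 15) + k(E(3, -3)))*d = (((-10 + 2) + 15) + 1)*11 = ((-8 + 15) + 1)*11 = (7 + 1)*11 = 8*11 = 88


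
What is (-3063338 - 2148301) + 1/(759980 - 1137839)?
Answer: -1969264700902/377859 ≈ -5.2116e+6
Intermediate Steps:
(-3063338 - 2148301) + 1/(759980 - 1137839) = -5211639 + 1/(-377859) = -5211639 - 1/377859 = -1969264700902/377859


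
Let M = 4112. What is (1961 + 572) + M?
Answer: 6645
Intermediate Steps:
(1961 + 572) + M = (1961 + 572) + 4112 = 2533 + 4112 = 6645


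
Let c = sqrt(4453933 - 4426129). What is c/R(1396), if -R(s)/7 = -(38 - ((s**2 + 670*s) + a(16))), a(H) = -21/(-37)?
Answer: -74*sqrt(6951)/746981529 ≈ -8.2593e-6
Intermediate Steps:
a(H) = 21/37 (a(H) = -21*(-1/37) = 21/37)
c = 2*sqrt(6951) (c = sqrt(27804) = 2*sqrt(6951) ≈ 166.75)
R(s) = 9695/37 - 4690*s - 7*s**2 (R(s) = -(-7)*(38 - ((s**2 + 670*s) + 21/37)) = -(-7)*(38 - (21/37 + s**2 + 670*s)) = -(-7)*(38 + (-21/37 - s**2 - 670*s)) = -(-7)*(1385/37 - s**2 - 670*s) = -7*(-1385/37 + s**2 + 670*s) = 9695/37 - 4690*s - 7*s**2)
c/R(1396) = (2*sqrt(6951))/(9695/37 - 4690*1396 - 7*1396**2) = (2*sqrt(6951))/(9695/37 - 6547240 - 7*1948816) = (2*sqrt(6951))/(9695/37 - 6547240 - 13641712) = (2*sqrt(6951))/(-746981529/37) = (2*sqrt(6951))*(-37/746981529) = -74*sqrt(6951)/746981529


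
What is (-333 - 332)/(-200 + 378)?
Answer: -665/178 ≈ -3.7360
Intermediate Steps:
(-333 - 332)/(-200 + 378) = -665/178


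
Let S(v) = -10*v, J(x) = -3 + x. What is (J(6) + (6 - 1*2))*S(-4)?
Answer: 280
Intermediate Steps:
(J(6) + (6 - 1*2))*S(-4) = ((-3 + 6) + (6 - 1*2))*(-10*(-4)) = (3 + (6 - 2))*40 = (3 + 4)*40 = 7*40 = 280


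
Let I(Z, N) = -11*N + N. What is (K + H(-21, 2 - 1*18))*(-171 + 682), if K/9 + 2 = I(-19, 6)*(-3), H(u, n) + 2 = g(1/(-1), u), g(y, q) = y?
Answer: 817089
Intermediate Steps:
I(Z, N) = -10*N
H(u, n) = -3 (H(u, n) = -2 + 1/(-1) = -2 - 1 = -3)
K = 1602 (K = -18 + 9*(-10*6*(-3)) = -18 + 9*(-60*(-3)) = -18 + 9*180 = -18 + 1620 = 1602)
(K + H(-21, 2 - 1*18))*(-171 + 682) = (1602 - 3)*(-171 + 682) = 1599*511 = 817089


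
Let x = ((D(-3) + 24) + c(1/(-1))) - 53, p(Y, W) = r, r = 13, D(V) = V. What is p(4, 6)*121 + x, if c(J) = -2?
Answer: 1539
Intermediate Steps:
p(Y, W) = 13
x = -34 (x = ((-3 + 24) - 2) - 53 = (21 - 2) - 53 = 19 - 53 = -34)
p(4, 6)*121 + x = 13*121 - 34 = 1573 - 34 = 1539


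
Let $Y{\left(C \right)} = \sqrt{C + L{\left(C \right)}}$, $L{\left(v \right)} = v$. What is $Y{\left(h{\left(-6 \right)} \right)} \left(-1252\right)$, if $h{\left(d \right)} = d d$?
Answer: $- 7512 \sqrt{2} \approx -10624.0$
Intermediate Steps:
$h{\left(d \right)} = d^{2}$
$Y{\left(C \right)} = \sqrt{2} \sqrt{C}$ ($Y{\left(C \right)} = \sqrt{C + C} = \sqrt{2 C} = \sqrt{2} \sqrt{C}$)
$Y{\left(h{\left(-6 \right)} \right)} \left(-1252\right) = \sqrt{2} \sqrt{\left(-6\right)^{2}} \left(-1252\right) = \sqrt{2} \sqrt{36} \left(-1252\right) = \sqrt{2} \cdot 6 \left(-1252\right) = 6 \sqrt{2} \left(-1252\right) = - 7512 \sqrt{2}$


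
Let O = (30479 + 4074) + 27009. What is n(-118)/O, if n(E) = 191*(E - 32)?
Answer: -14325/30781 ≈ -0.46538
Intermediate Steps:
n(E) = -6112 + 191*E (n(E) = 191*(-32 + E) = -6112 + 191*E)
O = 61562 (O = 34553 + 27009 = 61562)
n(-118)/O = (-6112 + 191*(-118))/61562 = (-6112 - 22538)*(1/61562) = -28650*1/61562 = -14325/30781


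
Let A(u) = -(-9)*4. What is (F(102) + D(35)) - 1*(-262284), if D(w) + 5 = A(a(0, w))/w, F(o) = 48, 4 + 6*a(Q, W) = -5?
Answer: 9181481/35 ≈ 2.6233e+5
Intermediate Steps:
a(Q, W) = -3/2 (a(Q, W) = -2/3 + (1/6)*(-5) = -2/3 - 5/6 = -3/2)
A(u) = 36 (A(u) = -3*(-12) = 36)
D(w) = -5 + 36/w
(F(102) + D(35)) - 1*(-262284) = (48 + (-5 + 36/35)) - 1*(-262284) = (48 + (-5 + 36*(1/35))) + 262284 = (48 + (-5 + 36/35)) + 262284 = (48 - 139/35) + 262284 = 1541/35 + 262284 = 9181481/35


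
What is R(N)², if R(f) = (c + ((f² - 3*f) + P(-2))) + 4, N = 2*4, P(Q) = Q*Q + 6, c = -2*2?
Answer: 2500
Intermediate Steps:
c = -4
P(Q) = 6 + Q² (P(Q) = Q² + 6 = 6 + Q²)
N = 8
R(f) = 10 + f² - 3*f (R(f) = (-4 + ((f² - 3*f) + (6 + (-2)²))) + 4 = (-4 + ((f² - 3*f) + (6 + 4))) + 4 = (-4 + ((f² - 3*f) + 10)) + 4 = (-4 + (10 + f² - 3*f)) + 4 = (6 + f² - 3*f) + 4 = 10 + f² - 3*f)
R(N)² = (10 + 8² - 3*8)² = (10 + 64 - 24)² = 50² = 2500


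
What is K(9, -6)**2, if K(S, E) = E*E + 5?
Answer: 1681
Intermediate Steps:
K(S, E) = 5 + E**2 (K(S, E) = E**2 + 5 = 5 + E**2)
K(9, -6)**2 = (5 + (-6)**2)**2 = (5 + 36)**2 = 41**2 = 1681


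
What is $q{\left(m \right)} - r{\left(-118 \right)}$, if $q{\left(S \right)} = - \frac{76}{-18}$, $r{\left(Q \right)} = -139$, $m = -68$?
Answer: $\frac{1289}{9} \approx 143.22$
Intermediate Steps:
$q{\left(S \right)} = \frac{38}{9}$ ($q{\left(S \right)} = \left(-76\right) \left(- \frac{1}{18}\right) = \frac{38}{9}$)
$q{\left(m \right)} - r{\left(-118 \right)} = \frac{38}{9} - -139 = \frac{38}{9} + 139 = \frac{1289}{9}$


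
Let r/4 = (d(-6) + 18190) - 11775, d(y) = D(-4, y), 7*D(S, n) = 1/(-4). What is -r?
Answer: -179619/7 ≈ -25660.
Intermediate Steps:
D(S, n) = -1/28 (D(S, n) = (⅐)/(-4) = (⅐)*(-¼) = -1/28)
d(y) = -1/28
r = 179619/7 (r = 4*((-1/28 + 18190) - 11775) = 4*(509319/28 - 11775) = 4*(179619/28) = 179619/7 ≈ 25660.)
-r = -1*179619/7 = -179619/7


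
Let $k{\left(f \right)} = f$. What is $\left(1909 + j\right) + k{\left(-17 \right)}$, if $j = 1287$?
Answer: $3179$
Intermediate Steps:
$\left(1909 + j\right) + k{\left(-17 \right)} = \left(1909 + 1287\right) - 17 = 3196 - 17 = 3179$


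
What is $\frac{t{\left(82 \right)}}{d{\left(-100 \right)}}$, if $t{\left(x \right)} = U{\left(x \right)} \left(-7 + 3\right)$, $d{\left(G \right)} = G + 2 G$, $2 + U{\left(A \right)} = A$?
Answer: $\frac{16}{15} \approx 1.0667$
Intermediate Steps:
$U{\left(A \right)} = -2 + A$
$d{\left(G \right)} = 3 G$
$t{\left(x \right)} = 8 - 4 x$ ($t{\left(x \right)} = \left(-2 + x\right) \left(-7 + 3\right) = \left(-2 + x\right) \left(-4\right) = 8 - 4 x$)
$\frac{t{\left(82 \right)}}{d{\left(-100 \right)}} = \frac{8 - 328}{3 \left(-100\right)} = \frac{8 - 328}{-300} = \left(-320\right) \left(- \frac{1}{300}\right) = \frac{16}{15}$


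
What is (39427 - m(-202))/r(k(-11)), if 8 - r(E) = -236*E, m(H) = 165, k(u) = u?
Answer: -19631/1294 ≈ -15.171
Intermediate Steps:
r(E) = 8 + 236*E (r(E) = 8 - (-236)*E = 8 + 236*E)
(39427 - m(-202))/r(k(-11)) = (39427 - 1*165)/(8 + 236*(-11)) = (39427 - 165)/(8 - 2596) = 39262/(-2588) = 39262*(-1/2588) = -19631/1294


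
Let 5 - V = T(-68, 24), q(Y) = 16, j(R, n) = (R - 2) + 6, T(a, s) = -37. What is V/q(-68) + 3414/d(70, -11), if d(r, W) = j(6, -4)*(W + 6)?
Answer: -13131/200 ≈ -65.655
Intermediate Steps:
j(R, n) = 4 + R (j(R, n) = (-2 + R) + 6 = 4 + R)
V = 42 (V = 5 - 1*(-37) = 5 + 37 = 42)
d(r, W) = 60 + 10*W (d(r, W) = (4 + 6)*(W + 6) = 10*(6 + W) = 60 + 10*W)
V/q(-68) + 3414/d(70, -11) = 42/16 + 3414/(60 + 10*(-11)) = 42*(1/16) + 3414/(60 - 110) = 21/8 + 3414/(-50) = 21/8 + 3414*(-1/50) = 21/8 - 1707/25 = -13131/200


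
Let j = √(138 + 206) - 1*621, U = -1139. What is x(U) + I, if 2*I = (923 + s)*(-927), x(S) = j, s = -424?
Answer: -463815/2 + 2*√86 ≈ -2.3189e+5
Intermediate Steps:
j = -621 + 2*√86 (j = √344 - 621 = 2*√86 - 621 = -621 + 2*√86 ≈ -602.45)
x(S) = -621 + 2*√86
I = -462573/2 (I = ((923 - 424)*(-927))/2 = (499*(-927))/2 = (½)*(-462573) = -462573/2 ≈ -2.3129e+5)
x(U) + I = (-621 + 2*√86) - 462573/2 = -463815/2 + 2*√86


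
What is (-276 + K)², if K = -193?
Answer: 219961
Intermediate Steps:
(-276 + K)² = (-276 - 193)² = (-469)² = 219961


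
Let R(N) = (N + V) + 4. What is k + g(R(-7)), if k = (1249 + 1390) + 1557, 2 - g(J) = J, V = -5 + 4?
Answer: 4202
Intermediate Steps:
V = -1
R(N) = 3 + N (R(N) = (N - 1) + 4 = (-1 + N) + 4 = 3 + N)
g(J) = 2 - J
k = 4196 (k = 2639 + 1557 = 4196)
k + g(R(-7)) = 4196 + (2 - (3 - 7)) = 4196 + (2 - 1*(-4)) = 4196 + (2 + 4) = 4196 + 6 = 4202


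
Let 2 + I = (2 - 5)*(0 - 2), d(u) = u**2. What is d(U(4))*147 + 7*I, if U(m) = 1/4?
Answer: 595/16 ≈ 37.188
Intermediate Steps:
U(m) = 1/4
I = 4 (I = -2 + (2 - 5)*(0 - 2) = -2 - 3*(-2) = -2 + 6 = 4)
d(U(4))*147 + 7*I = (1/4)**2*147 + 7*4 = (1/16)*147 + 28 = 147/16 + 28 = 595/16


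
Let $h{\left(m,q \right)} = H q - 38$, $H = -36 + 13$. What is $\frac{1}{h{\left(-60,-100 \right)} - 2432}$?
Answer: $- \frac{1}{170} \approx -0.0058824$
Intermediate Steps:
$H = -23$
$h{\left(m,q \right)} = -38 - 23 q$ ($h{\left(m,q \right)} = - 23 q - 38 = -38 - 23 q$)
$\frac{1}{h{\left(-60,-100 \right)} - 2432} = \frac{1}{\left(-38 - -2300\right) - 2432} = \frac{1}{\left(-38 + 2300\right) - 2432} = \frac{1}{2262 - 2432} = \frac{1}{-170} = - \frac{1}{170}$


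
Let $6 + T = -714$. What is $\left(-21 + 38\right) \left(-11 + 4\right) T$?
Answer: $85680$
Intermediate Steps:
$T = -720$ ($T = -6 - 714 = -720$)
$\left(-21 + 38\right) \left(-11 + 4\right) T = \left(-21 + 38\right) \left(-11 + 4\right) \left(-720\right) = 17 \left(-7\right) \left(-720\right) = \left(-119\right) \left(-720\right) = 85680$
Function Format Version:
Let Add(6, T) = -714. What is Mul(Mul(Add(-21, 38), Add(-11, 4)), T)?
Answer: 85680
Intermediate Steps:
T = -720 (T = Add(-6, -714) = -720)
Mul(Mul(Add(-21, 38), Add(-11, 4)), T) = Mul(Mul(Add(-21, 38), Add(-11, 4)), -720) = Mul(Mul(17, -7), -720) = Mul(-119, -720) = 85680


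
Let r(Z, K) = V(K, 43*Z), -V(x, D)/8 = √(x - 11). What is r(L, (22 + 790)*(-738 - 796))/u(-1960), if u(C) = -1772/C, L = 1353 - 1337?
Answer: -3920*I*√1245619/443 ≈ -9875.9*I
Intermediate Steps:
V(x, D) = -8*√(-11 + x) (V(x, D) = -8*√(x - 11) = -8*√(-11 + x))
L = 16
r(Z, K) = -8*√(-11 + K)
r(L, (22 + 790)*(-738 - 796))/u(-1960) = (-8*√(-11 + (22 + 790)*(-738 - 796)))/((-1772/(-1960))) = (-8*√(-11 + 812*(-1534)))/((-1772*(-1/1960))) = (-8*√(-11 - 1245608))/(443/490) = -8*I*√1245619*(490/443) = -3920*I*√1245619/443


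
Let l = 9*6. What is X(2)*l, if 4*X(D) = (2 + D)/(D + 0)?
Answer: 27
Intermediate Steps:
X(D) = (2 + D)/(4*D) (X(D) = ((2 + D)/(D + 0))/4 = ((2 + D)/D)/4 = (2 + D)/(4*D))
l = 54
X(2)*l = ((¼)*(2 + 2)/2)*54 = ((¼)*(½)*4)*54 = (½)*54 = 27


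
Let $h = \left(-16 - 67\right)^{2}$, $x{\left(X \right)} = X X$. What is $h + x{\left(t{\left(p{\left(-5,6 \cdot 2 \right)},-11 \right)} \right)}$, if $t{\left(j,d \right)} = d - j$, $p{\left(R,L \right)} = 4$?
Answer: $7114$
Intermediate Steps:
$x{\left(X \right)} = X^{2}$
$h = 6889$ ($h = \left(-83\right)^{2} = 6889$)
$h + x{\left(t{\left(p{\left(-5,6 \cdot 2 \right)},-11 \right)} \right)} = 6889 + \left(-11 - 4\right)^{2} = 6889 + \left(-15\right)^{2} = 6889 + 225 = 7114$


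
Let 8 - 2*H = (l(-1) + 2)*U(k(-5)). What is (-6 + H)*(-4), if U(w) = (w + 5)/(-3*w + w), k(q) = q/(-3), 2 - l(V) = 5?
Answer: 12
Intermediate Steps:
l(V) = -3 (l(V) = 2 - 1*5 = 2 - 5 = -3)
k(q) = -q/3 (k(q) = q*(-⅓) = -q/3)
U(w) = -(5 + w)/(2*w) (U(w) = (5 + w)/((-2*w)) = (5 + w)*(-1/(2*w)) = -(5 + w)/(2*w))
H = 3 (H = 4 - (-3 + 2)*(-5 - (-1)*(-5)/3)/(2*((-⅓*(-5))))/2 = 4 - (-1)*(-5 - 1*5/3)/(2*(5/3))/2 = 4 - (-1)*(½)*(⅗)*(-5 - 5/3)/2 = 4 - (-1)*(½)*(⅗)*(-20/3)/2 = 4 - (-1)*(-2)/2 = 4 - ½*2 = 4 - 1 = 3)
(-6 + H)*(-4) = (-6 + 3)*(-4) = -3*(-4) = 12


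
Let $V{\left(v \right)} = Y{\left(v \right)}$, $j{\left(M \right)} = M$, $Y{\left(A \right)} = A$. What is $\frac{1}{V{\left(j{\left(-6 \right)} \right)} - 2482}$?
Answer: $- \frac{1}{2488} \approx -0.00040193$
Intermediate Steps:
$V{\left(v \right)} = v$
$\frac{1}{V{\left(j{\left(-6 \right)} \right)} - 2482} = \frac{1}{-6 - 2482} = \frac{1}{-2488} = - \frac{1}{2488}$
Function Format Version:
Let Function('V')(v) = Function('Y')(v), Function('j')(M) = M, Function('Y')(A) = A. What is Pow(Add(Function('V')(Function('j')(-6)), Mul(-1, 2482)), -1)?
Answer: Rational(-1, 2488) ≈ -0.00040193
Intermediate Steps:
Function('V')(v) = v
Pow(Add(Function('V')(Function('j')(-6)), Mul(-1, 2482)), -1) = Pow(Add(-6, Mul(-1, 2482)), -1) = Pow(Add(-6, -2482), -1) = Pow(-2488, -1) = Rational(-1, 2488)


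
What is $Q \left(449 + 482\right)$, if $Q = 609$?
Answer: $566979$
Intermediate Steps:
$Q \left(449 + 482\right) = 609 \left(449 + 482\right) = 609 \cdot 931 = 566979$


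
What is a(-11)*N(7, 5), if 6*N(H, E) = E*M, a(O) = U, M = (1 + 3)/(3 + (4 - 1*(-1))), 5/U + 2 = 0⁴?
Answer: -25/24 ≈ -1.0417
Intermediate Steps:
U = -5/2 (U = 5/(-2 + 0⁴) = 5/(-2 + 0) = 5/(-2) = 5*(-½) = -5/2 ≈ -2.5000)
M = ½ (M = 4/(3 + (4 + 1)) = 4/(3 + 5) = 4/8 = 4*(⅛) = ½ ≈ 0.50000)
a(O) = -5/2
N(H, E) = E/12 (N(H, E) = (E*(½))/6 = (E/2)/6 = E/12)
a(-11)*N(7, 5) = -5*5/24 = -5/2*5/12 = -25/24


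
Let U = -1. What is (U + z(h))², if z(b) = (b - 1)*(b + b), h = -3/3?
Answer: 9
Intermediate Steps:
h = -1 (h = -3*⅓ = -1)
z(b) = 2*b*(-1 + b) (z(b) = (-1 + b)*(2*b) = 2*b*(-1 + b))
(U + z(h))² = (-1 + 2*(-1)*(-1 - 1))² = (-1 + 2*(-1)*(-2))² = (-1 + 4)² = 3² = 9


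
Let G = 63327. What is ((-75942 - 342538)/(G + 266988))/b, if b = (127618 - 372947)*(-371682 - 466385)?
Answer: -83696/13582694111597709 ≈ -6.1620e-12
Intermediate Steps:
b = 205602139043 (b = -245329*(-838067) = 205602139043)
((-75942 - 342538)/(G + 266988))/b = ((-75942 - 342538)/(63327 + 266988))/205602139043 = -418480/330315*(1/205602139043) = -418480*1/330315*(1/205602139043) = -83696/66063*1/205602139043 = -83696/13582694111597709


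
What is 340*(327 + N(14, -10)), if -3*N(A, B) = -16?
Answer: 338980/3 ≈ 1.1299e+5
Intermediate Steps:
N(A, B) = 16/3 (N(A, B) = -⅓*(-16) = 16/3)
340*(327 + N(14, -10)) = 340*(327 + 16/3) = 340*(997/3) = 338980/3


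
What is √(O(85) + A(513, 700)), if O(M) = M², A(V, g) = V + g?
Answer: √8438 ≈ 91.859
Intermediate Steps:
√(O(85) + A(513, 700)) = √(85² + (513 + 700)) = √(7225 + 1213) = √8438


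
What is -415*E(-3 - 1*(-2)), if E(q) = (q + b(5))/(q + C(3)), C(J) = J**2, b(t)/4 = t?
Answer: -7885/8 ≈ -985.63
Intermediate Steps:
b(t) = 4*t
E(q) = (20 + q)/(9 + q) (E(q) = (q + 4*5)/(q + 3**2) = (q + 20)/(q + 9) = (20 + q)/(9 + q))
-415*E(-3 - 1*(-2)) = -415*(20 + (-3 - 1*(-2)))/(9 + (-3 - 1*(-2))) = -415*(20 + (-3 + 2))/(9 + (-3 + 2)) = -415*(20 - 1)/(9 - 1) = -415*19/8 = -7885/8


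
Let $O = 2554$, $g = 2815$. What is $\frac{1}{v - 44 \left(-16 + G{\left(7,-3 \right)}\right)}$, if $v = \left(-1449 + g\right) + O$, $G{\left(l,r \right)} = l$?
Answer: $\frac{1}{4316} \approx 0.0002317$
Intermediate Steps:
$v = 3920$ ($v = \left(-1449 + 2815\right) + 2554 = 1366 + 2554 = 3920$)
$\frac{1}{v - 44 \left(-16 + G{\left(7,-3 \right)}\right)} = \frac{1}{3920 - 44 \left(-16 + 7\right)} = \frac{1}{3920 - -396} = \frac{1}{3920 + 396} = \frac{1}{4316}$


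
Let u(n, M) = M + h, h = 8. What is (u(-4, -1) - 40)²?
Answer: 1089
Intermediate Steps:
u(n, M) = 8 + M (u(n, M) = M + 8 = 8 + M)
(u(-4, -1) - 40)² = ((8 - 1) - 40)² = (7 - 40)² = (-33)² = 1089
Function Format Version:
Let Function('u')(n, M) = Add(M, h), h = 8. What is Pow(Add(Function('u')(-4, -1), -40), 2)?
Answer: 1089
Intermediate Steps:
Function('u')(n, M) = Add(8, M) (Function('u')(n, M) = Add(M, 8) = Add(8, M))
Pow(Add(Function('u')(-4, -1), -40), 2) = Pow(Add(Add(8, -1), -40), 2) = Pow(Add(7, -40), 2) = Pow(-33, 2) = 1089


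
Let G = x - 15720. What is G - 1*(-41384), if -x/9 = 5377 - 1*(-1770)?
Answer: -38659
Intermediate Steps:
x = -64323 (x = -9*(5377 - 1*(-1770)) = -9*(5377 + 1770) = -9*7147 = -64323)
G = -80043 (G = -64323 - 15720 = -80043)
G - 1*(-41384) = -80043 - 1*(-41384) = -80043 + 41384 = -38659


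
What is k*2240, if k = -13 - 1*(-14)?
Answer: 2240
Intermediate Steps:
k = 1 (k = -13 + 14 = 1)
k*2240 = 1*2240 = 2240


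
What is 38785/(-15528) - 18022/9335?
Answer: -641903591/144953880 ≈ -4.4283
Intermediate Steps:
38785/(-15528) - 18022/9335 = 38785*(-1/15528) - 18022*1/9335 = -38785/15528 - 18022/9335 = -641903591/144953880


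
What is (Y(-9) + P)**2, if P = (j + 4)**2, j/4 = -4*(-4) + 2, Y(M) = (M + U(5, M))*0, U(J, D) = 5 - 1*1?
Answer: 33362176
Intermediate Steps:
U(J, D) = 4 (U(J, D) = 5 - 1 = 4)
Y(M) = 0 (Y(M) = (M + 4)*0 = (4 + M)*0 = 0)
j = 72 (j = 4*(-4*(-4) + 2) = 4*(16 + 2) = 4*18 = 72)
P = 5776 (P = (72 + 4)**2 = 76**2 = 5776)
(Y(-9) + P)**2 = (0 + 5776)**2 = 5776**2 = 33362176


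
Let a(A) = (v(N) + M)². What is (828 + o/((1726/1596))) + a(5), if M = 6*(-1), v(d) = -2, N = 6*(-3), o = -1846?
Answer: -703312/863 ≈ -814.96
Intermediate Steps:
N = -18
M = -6
a(A) = 64 (a(A) = (-2 - 6)² = (-8)² = 64)
(828 + o/((1726/1596))) + a(5) = (828 - 1846/(1726/1596)) + 64 = (828 - 1846/(1726*(1/1596))) + 64 = (828 - 1846/863/798) + 64 = (828 - 1846*798/863) + 64 = (828 - 1473108/863) + 64 = -758544/863 + 64 = -703312/863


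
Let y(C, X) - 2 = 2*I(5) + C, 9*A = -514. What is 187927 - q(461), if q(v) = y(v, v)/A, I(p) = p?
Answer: 96598735/514 ≈ 1.8794e+5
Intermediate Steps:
A = -514/9 (A = (⅑)*(-514) = -514/9 ≈ -57.111)
y(C, X) = 12 + C (y(C, X) = 2 + (2*5 + C) = 2 + (10 + C) = 12 + C)
q(v) = -54/257 - 9*v/514 (q(v) = (12 + v)/(-514/9) = (12 + v)*(-9/514) = -54/257 - 9*v/514)
187927 - q(461) = 187927 - (-54/257 - 9/514*461) = 187927 - (-54/257 - 4149/514) = 187927 - 1*(-4257/514) = 187927 + 4257/514 = 96598735/514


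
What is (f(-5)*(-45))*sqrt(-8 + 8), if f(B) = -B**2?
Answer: 0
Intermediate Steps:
(f(-5)*(-45))*sqrt(-8 + 8) = (-1*(-5)**2*(-45))*sqrt(-8 + 8) = (-1*25*(-45))*sqrt(0) = -25*(-45)*0 = 1125*0 = 0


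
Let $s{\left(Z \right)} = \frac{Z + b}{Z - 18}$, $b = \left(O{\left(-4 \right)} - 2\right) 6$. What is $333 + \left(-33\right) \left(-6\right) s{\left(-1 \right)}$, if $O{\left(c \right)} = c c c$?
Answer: $\frac{84933}{19} \approx 4470.2$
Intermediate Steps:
$O{\left(c \right)} = c^{3}$ ($O{\left(c \right)} = c^{2} c = c^{3}$)
$b = -396$ ($b = \left(\left(-4\right)^{3} - 2\right) 6 = \left(-64 - 2\right) 6 = \left(-66\right) 6 = -396$)
$s{\left(Z \right)} = \frac{-396 + Z}{-18 + Z}$ ($s{\left(Z \right)} = \frac{Z - 396}{Z - 18} = \frac{-396 + Z}{-18 + Z}$)
$333 + \left(-33\right) \left(-6\right) s{\left(-1 \right)} = 333 + \left(-33\right) \left(-6\right) \frac{-396 - 1}{-18 - 1} = 333 + 198 \frac{1}{-19} \left(-397\right) = 333 + 198 \left(\left(- \frac{1}{19}\right) \left(-397\right)\right) = 333 + 198 \cdot \frac{397}{19} = 333 + \frac{78606}{19} = \frac{84933}{19}$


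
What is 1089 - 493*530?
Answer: -260201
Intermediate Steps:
1089 - 493*530 = 1089 - 261290 = -260201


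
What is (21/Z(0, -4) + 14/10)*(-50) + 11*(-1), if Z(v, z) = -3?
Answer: 269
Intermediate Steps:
(21/Z(0, -4) + 14/10)*(-50) + 11*(-1) = (21/(-3) + 14/10)*(-50) + 11*(-1) = (21*(-⅓) + 14*(⅒))*(-50) - 11 = (-7 + 7/5)*(-50) - 11 = -28/5*(-50) - 11 = 280 - 11 = 269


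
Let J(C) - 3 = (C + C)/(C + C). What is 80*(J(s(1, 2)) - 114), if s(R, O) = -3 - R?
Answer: -8800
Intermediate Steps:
J(C) = 4 (J(C) = 3 + (C + C)/(C + C) = 3 + (2*C)/((2*C)) = 3 + (2*C)*(1/(2*C)) = 3 + 1 = 4)
80*(J(s(1, 2)) - 114) = 80*(4 - 114) = 80*(-110) = -8800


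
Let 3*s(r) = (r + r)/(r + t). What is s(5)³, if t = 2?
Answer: 1000/9261 ≈ 0.10798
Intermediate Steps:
s(r) = 2*r/(3*(2 + r)) (s(r) = ((r + r)/(r + 2))/3 = ((2*r)/(2 + r))/3 = (2*r/(2 + r))/3 = 2*r/(3*(2 + r)))
s(5)³ = ((⅔)*5/(2 + 5))³ = ((⅔)*5/7)³ = ((⅔)*5*(⅐))³ = (10/21)³ = 1000/9261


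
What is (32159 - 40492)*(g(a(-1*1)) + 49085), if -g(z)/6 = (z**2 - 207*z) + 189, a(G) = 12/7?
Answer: -20441373979/49 ≈ -4.1717e+8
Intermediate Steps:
a(G) = 12/7 (a(G) = 12*(1/7) = 12/7)
g(z) = -1134 - 6*z**2 + 1242*z (g(z) = -6*((z**2 - 207*z) + 189) = -6*(189 + z**2 - 207*z) = -1134 - 6*z**2 + 1242*z)
(32159 - 40492)*(g(a(-1*1)) + 49085) = (32159 - 40492)*((-1134 - 6*(12/7)**2 + 1242*(12/7)) + 49085) = -8333*((-1134 - 6*144/49 + 14904/7) + 49085) = -8333*((-1134 - 864/49 + 14904/7) + 49085) = -8333*(47898/49 + 49085) = -8333*2453063/49 = -20441373979/49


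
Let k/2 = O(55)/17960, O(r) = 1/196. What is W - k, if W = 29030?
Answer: 51095122399/1760080 ≈ 29030.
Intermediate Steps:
O(r) = 1/196
k = 1/1760080 (k = 2*((1/196)/17960) = 2*((1/196)*(1/17960)) = 2*(1/3520160) = 1/1760080 ≈ 5.6816e-7)
W - k = 29030 - 1*1/1760080 = 29030 - 1/1760080 = 51095122399/1760080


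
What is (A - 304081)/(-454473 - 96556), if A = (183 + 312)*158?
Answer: 225871/551029 ≈ 0.40991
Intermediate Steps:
A = 78210 (A = 495*158 = 78210)
(A - 304081)/(-454473 - 96556) = (78210 - 304081)/(-454473 - 96556) = -225871/(-551029) = -225871*(-1/551029) = 225871/551029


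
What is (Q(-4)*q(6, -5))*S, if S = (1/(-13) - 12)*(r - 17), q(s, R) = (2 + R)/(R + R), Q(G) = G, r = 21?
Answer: 3768/65 ≈ 57.969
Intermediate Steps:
q(s, R) = (2 + R)/(2*R) (q(s, R) = (2 + R)/((2*R)) = (2 + R)*(1/(2*R)) = (2 + R)/(2*R))
S = -628/13 (S = (1/(-13) - 12)*(21 - 17) = (1*(-1/13) - 12)*4 = (-1/13 - 12)*4 = -157/13*4 = -628/13 ≈ -48.308)
(Q(-4)*q(6, -5))*S = -2*(2 - 5)/(-5)*(-628/13) = -2*(-1)*(-3)/5*(-628/13) = -4*3/10*(-628/13) = -6/5*(-628/13) = 3768/65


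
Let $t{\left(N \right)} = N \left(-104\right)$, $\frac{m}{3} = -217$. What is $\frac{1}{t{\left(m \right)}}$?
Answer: $\frac{1}{67704} \approx 1.477 \cdot 10^{-5}$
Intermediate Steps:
$m = -651$ ($m = 3 \left(-217\right) = -651$)
$t{\left(N \right)} = - 104 N$
$\frac{1}{t{\left(m \right)}} = \frac{1}{\left(-104\right) \left(-651\right)} = \frac{1}{67704}$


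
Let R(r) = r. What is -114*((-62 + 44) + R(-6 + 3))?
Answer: 2394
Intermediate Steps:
-114*((-62 + 44) + R(-6 + 3)) = -114*((-62 + 44) + (-6 + 3)) = -114*(-18 - 3) = -114*(-21) = 2394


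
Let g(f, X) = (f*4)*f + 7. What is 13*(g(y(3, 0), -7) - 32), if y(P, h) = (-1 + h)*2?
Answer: -117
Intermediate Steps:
y(P, h) = -2 + 2*h
g(f, X) = 7 + 4*f² (g(f, X) = (4*f)*f + 7 = 4*f² + 7 = 7 + 4*f²)
13*(g(y(3, 0), -7) - 32) = 13*((7 + 4*(-2 + 2*0)²) - 32) = 13*((7 + 4*(-2 + 0)²) - 32) = 13*((7 + 4*(-2)²) - 32) = 13*((7 + 4*4) - 32) = 13*((7 + 16) - 32) = 13*(23 - 32) = 13*(-9) = -117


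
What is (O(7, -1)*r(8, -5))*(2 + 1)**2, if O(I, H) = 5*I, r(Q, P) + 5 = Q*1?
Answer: 945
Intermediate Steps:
r(Q, P) = -5 + Q (r(Q, P) = -5 + Q*1 = -5 + Q)
(O(7, -1)*r(8, -5))*(2 + 1)**2 = ((5*7)*(-5 + 8))*(2 + 1)**2 = (35*3)*3**2 = 105*9 = 945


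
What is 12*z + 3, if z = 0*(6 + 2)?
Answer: 3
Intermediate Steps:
z = 0 (z = 0*8 = 0)
12*z + 3 = 12*0 + 3 = 0 + 3 = 3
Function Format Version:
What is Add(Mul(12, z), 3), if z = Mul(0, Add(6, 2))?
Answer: 3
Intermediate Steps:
z = 0 (z = Mul(0, 8) = 0)
Add(Mul(12, z), 3) = Add(Mul(12, 0), 3) = Add(0, 3) = 3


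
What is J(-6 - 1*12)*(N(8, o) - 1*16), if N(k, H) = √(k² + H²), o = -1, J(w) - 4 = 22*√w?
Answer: -2*(2 + 33*I*√2)*(16 - √65) ≈ -31.751 - 740.89*I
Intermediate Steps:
J(w) = 4 + 22*√w
N(k, H) = √(H² + k²)
J(-6 - 1*12)*(N(8, o) - 1*16) = (4 + 22*√(-6 - 1*12))*(√((-1)² + 8²) - 1*16) = (4 + 22*√(-6 - 12))*(√(1 + 64) - 16) = (4 + 22*√(-18))*(√65 - 16) = (4 + 22*(3*I*√2))*(-16 + √65) = (4 + 66*I*√2)*(-16 + √65) = (-16 + √65)*(4 + 66*I*√2)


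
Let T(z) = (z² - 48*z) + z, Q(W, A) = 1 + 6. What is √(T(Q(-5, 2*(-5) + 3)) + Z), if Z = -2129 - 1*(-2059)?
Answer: 5*I*√14 ≈ 18.708*I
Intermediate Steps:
Q(W, A) = 7
Z = -70 (Z = -2129 + 2059 = -70)
T(z) = z² - 47*z
√(T(Q(-5, 2*(-5) + 3)) + Z) = √(7*(-47 + 7) - 70) = √(7*(-40) - 70) = √(-280 - 70) = √(-350) = 5*I*√14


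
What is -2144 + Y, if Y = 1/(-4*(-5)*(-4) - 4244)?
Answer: -9270657/4324 ≈ -2144.0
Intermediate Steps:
Y = -1/4324 (Y = 1/(20*(-4) - 4244) = 1/(-80 - 4244) = 1/(-4324) = -1/4324 ≈ -0.00023127)
-2144 + Y = -2144 - 1/4324 = -9270657/4324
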